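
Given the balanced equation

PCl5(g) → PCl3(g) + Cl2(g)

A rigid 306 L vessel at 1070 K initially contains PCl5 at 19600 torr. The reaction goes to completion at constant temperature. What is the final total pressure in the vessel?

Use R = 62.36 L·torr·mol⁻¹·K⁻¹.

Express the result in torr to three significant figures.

39200 torr

Rigid vessel, constant T ⇒ P scales with total gas moles (1 → 2).
P_final = (2/1) × 19600 = 39200 torr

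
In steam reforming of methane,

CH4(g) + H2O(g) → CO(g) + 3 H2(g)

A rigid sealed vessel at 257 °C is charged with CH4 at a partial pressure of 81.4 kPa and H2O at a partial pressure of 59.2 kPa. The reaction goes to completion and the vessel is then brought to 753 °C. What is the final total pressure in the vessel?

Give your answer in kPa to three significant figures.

At constant V, partial pressures at 257 °C are proportional to moles, so apply stoichiometry directly to pressures.
P(H2O) required for 81.4 kPa of CH4 = (1/1) × 81.4 = 81.40 kPa; available 59.2 kPa, so H2O is limiting.
P(CH4) remaining = 81.4 − (1/1) × 59.2 = 22.20 kPa
P(gaseous products) = (1+3)/1 × 59.2 = 236.8 kPa
P_total at 257 °C = 22.20 + 236.8 = 259.0 kPa
Scaling to 753 °C: P = 259.0 × 1026.15/530.15 = 501.3 kPa

501 kPa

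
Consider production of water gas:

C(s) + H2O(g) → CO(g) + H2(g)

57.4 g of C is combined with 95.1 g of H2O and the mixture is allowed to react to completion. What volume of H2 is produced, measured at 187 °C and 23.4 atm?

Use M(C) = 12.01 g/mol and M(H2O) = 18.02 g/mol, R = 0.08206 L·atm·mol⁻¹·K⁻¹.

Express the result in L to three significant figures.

n(C) = 57.4 / 12.01 = 4.779 mol
n(H2O) = 95.1 / 18.02 = 5.277 mol
For 4.779 mol C, stoichiometry requires (1/1) × 4.779 = 4.779 mol H2O; 5.277 mol is available, so C is limiting.
n(H2) = (1/1) × 4.779 = 4.779 mol
V(H2) = nRT/P = 4.779 × 0.08206 × 460.15 / 23.4 = 7.712 L

7.71 L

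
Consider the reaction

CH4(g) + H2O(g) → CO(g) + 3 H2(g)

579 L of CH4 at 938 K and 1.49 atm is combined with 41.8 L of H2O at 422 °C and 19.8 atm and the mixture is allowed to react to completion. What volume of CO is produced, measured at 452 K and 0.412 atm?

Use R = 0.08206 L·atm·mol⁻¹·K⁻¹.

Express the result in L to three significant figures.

n(CH4) = PV/RT = (1.49 × 579) / (0.08206 × 938) = 11.21 mol
n(H2O) = PV/RT = (19.8 × 41.8) / (0.08206 × 695.15) = 14.51 mol
For 11.21 mol CH4, stoichiometry requires (1/1) × 11.21 = 11.21 mol H2O; 14.51 mol is available, so CH4 is limiting.
n(CO) = (1/1) × 11.21 = 11.21 mol
V(CO) = nRT/P = 11.21 × 0.08206 × 452 / 0.412 = 1009 L

1010 L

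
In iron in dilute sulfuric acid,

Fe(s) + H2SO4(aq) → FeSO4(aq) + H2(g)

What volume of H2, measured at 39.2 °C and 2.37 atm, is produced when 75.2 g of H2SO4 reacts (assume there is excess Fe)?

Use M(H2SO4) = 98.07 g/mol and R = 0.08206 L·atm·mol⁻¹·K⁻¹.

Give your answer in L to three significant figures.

8.29 L

n(H2SO4) = 75.20 / 98.07 = 0.7668 mol
n(H2) = (1/1) × 0.7668 = 0.7668 mol
V = nRT/P = 0.7668 × 0.08206 × 312.35 / 2.37 = 8.293 L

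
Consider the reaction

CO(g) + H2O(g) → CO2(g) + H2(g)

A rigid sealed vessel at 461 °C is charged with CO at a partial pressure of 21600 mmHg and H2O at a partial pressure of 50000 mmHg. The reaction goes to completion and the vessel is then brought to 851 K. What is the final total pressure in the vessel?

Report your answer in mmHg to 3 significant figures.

83000 mmHg

At constant V, partial pressures at 461 °C are proportional to moles, so apply stoichiometry directly to pressures.
P(H2O) required for 21600 mmHg of CO = (1/1) × 21600 = 21600 mmHg; available 50000 mmHg, so CO is limiting.
P(H2O) remaining = 50000 − (1/1) × 21600 = 28400 mmHg
P(gaseous products) = (1+1)/1 × 21600 = 43200 mmHg
P_total at 461 °C = 28400 + 43200 = 71600 mmHg
Scaling to 851 K: P = 71600 × 851/734.15 = 83000 mmHg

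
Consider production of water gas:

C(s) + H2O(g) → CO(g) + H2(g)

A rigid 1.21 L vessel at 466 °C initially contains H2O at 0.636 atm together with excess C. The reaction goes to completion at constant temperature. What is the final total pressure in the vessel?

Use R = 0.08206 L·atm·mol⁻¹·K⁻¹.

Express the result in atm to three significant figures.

Rigid vessel, constant T ⇒ P scales with total gas moles (1 → 2).
P_final = (2/1) × 0.636 = 1.272 atm

1.27 atm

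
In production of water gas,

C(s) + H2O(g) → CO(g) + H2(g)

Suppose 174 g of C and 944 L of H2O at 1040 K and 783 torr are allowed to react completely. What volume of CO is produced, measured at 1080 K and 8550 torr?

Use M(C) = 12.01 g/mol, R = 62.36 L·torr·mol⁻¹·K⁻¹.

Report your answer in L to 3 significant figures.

89.8 L

n(C) = 174 / 12.01 = 14.49 mol
n(H2O) = PV/RT = (783 × 944) / (62.36 × 1040) = 11.40 mol
For 14.49 mol C, stoichiometry requires (1/1) × 14.49 = 14.49 mol H2O; 11.40 mol is available, so H2O is limiting.
n(CO) = (1/1) × 11.40 = 11.40 mol
V(CO) = nRT/P = 11.40 × 62.36 × 1080 / 8550 = 89.80 L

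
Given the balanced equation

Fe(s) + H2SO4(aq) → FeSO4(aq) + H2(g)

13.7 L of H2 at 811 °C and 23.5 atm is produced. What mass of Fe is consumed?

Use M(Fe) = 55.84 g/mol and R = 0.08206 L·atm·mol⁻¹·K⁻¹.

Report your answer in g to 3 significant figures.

n(H2) = PV/RT = (23.5 × 13.7) / (0.08206 × 1084.15) = 3.619 mol
n(Fe) = (1/1) × 3.619 = 3.619 mol
m(Fe) = 3.619 × 55.84 = 202.1 g

202 g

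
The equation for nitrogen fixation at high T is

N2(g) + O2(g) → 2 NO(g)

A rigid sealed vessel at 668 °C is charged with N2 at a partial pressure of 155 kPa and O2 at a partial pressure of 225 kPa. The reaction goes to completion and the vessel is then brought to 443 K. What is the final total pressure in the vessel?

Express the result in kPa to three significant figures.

Because the vessel is rigid and T is held at 668 °C, work the stoichiometry in partial pressures (P_i = n_iRT/V).
P(O2) required for 155 kPa of N2 = (1/1) × 155 = 155.0 kPa; available 225 kPa, so N2 is limiting.
P(O2) remaining = 225 − (1/1) × 155 = 70.00 kPa
P(gaseous products) = (2)/1 × 155 = 310.0 kPa
P_total at 668 °C = 70.00 + 310.0 = 380.0 kPa
Scaling to 443 K: P = 380.0 × 443/941.15 = 178.9 kPa

179 kPa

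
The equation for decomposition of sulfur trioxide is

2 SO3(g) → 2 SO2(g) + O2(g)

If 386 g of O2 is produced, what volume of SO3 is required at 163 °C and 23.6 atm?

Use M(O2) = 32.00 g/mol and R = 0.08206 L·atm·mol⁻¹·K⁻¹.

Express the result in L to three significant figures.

n(O2) = 386.0 / 32.00 = 12.06 mol
n(SO3) = (2/1) × 12.06 = 24.12 mol
V = nRT/P = 24.12 × 0.08206 × 436.15 / 23.6 = 36.58 L

36.6 L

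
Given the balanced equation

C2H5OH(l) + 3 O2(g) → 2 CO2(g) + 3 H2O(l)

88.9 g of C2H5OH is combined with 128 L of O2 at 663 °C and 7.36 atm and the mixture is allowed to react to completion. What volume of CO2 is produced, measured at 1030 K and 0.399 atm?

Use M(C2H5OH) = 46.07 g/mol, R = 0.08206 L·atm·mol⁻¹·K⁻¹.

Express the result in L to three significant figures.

818 L

n(C2H5OH) = 88.9 / 46.07 = 1.930 mol
n(O2) = PV/RT = (7.36 × 128) / (0.08206 × 936.15) = 12.26 mol
For 1.930 mol C2H5OH, stoichiometry requires (3/1) × 1.930 = 5.790 mol O2; 12.26 mol is available, so C2H5OH is limiting.
n(CO2) = (2/1) × 1.930 = 3.860 mol
V(CO2) = nRT/P = 3.860 × 0.08206 × 1030 / 0.399 = 817.7 L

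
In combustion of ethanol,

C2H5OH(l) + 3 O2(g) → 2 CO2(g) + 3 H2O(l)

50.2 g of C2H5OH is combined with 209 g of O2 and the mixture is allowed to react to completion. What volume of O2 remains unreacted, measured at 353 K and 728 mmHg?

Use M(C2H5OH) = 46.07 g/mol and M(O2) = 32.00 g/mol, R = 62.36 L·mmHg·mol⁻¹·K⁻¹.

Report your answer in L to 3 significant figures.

98.6 L

n(C2H5OH) = 50.2 / 46.07 = 1.090 mol
n(O2) = 209 / 32.00 = 6.531 mol
For 1.090 mol C2H5OH, stoichiometry requires (3/1) × 1.090 = 3.270 mol O2; 6.531 mol is available, so C2H5OH is limiting.
n(O2) consumed = (3/1) × 1.090 = 3.270 mol; remaining = 6.531 − 3.270 = 3.261 mol
V(O2) = nRT/P = 3.261 × 62.36 × 353 / 728 = 98.61 L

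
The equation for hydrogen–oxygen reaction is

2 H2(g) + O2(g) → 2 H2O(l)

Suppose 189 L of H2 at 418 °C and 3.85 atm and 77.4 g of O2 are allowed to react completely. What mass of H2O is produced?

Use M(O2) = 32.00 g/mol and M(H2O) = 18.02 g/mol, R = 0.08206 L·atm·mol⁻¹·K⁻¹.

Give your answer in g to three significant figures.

87.2 g

n(H2) = PV/RT = (3.85 × 189) / (0.08206 × 691.15) = 12.83 mol
n(O2) = 77.4 / 32.00 = 2.419 mol
For 12.83 mol H2, stoichiometry requires (1/2) × 12.83 = 6.415 mol O2; 2.419 mol is available, so O2 is limiting.
n(H2O) = (2/1) × 2.419 = 4.838 mol
m(H2O) = 4.838 × 18.02 = 87.18 g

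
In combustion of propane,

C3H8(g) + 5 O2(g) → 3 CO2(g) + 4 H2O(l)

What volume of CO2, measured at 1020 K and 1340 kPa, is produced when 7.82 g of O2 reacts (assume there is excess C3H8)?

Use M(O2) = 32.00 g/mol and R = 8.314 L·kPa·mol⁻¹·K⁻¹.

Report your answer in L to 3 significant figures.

0.928 L

n(O2) = 7.820 / 32.00 = 0.2444 mol
n(CO2) = (3/5) × 0.2444 = 0.1466 mol
V = nRT/P = 0.1466 × 8.314 × 1020 / 1340 = 0.9278 L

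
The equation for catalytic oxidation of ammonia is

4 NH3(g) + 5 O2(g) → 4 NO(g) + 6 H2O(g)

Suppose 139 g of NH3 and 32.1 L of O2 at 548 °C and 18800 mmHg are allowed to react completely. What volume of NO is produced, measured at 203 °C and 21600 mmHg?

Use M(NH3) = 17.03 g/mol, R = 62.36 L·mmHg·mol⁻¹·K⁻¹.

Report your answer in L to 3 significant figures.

n(NH3) = 139 / 17.03 = 8.162 mol
n(O2) = PV/RT = (18800 × 32.1) / (62.36 × 821.15) = 11.79 mol
For 8.162 mol NH3, stoichiometry requires (5/4) × 8.162 = 10.20 mol O2; 11.79 mol is available, so NH3 is limiting.
n(NO) = (4/4) × 8.162 = 8.162 mol
V(NO) = nRT/P = 8.162 × 62.36 × 476.15 / 21600 = 11.22 L

11.2 L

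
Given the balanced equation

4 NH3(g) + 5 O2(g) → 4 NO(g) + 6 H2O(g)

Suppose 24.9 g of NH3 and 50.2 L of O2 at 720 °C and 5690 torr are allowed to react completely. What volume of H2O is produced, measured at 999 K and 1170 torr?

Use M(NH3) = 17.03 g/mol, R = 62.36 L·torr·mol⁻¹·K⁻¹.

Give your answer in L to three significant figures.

117 L

n(NH3) = 24.9 / 17.03 = 1.462 mol
n(O2) = PV/RT = (5690 × 50.2) / (62.36 × 993.15) = 4.612 mol
For 1.462 mol NH3, stoichiometry requires (5/4) × 1.462 = 1.827 mol O2; 4.612 mol is available, so NH3 is limiting.
n(H2O) = (6/4) × 1.462 = 2.193 mol
V(H2O) = nRT/P = 2.193 × 62.36 × 999 / 1170 = 116.8 L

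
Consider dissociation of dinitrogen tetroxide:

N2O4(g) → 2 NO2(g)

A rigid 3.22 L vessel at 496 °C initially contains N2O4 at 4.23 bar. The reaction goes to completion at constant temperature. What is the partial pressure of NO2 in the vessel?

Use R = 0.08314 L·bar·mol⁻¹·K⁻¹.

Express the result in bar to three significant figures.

8.46 bar

n(N2O4)₀ = PV/RT = (4.23 × 3.22) / (0.08314 × 769.15) = 0.2130 mol
n(NO2) = (2/1) × 0.2130 = 0.4260 mol
P(NO2) = nRT/V = 0.4260 × 0.08314 × 769.15 / 3.22 = 8.460 bar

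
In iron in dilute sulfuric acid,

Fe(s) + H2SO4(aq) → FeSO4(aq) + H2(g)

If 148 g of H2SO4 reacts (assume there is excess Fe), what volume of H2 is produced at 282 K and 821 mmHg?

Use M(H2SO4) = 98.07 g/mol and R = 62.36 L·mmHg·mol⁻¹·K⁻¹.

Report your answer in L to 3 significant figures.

n(H2SO4) = 148.0 / 98.07 = 1.509 mol
n(H2) = (1/1) × 1.509 = 1.509 mol
V = nRT/P = 1.509 × 62.36 × 282 / 821 = 32.32 L

32.3 L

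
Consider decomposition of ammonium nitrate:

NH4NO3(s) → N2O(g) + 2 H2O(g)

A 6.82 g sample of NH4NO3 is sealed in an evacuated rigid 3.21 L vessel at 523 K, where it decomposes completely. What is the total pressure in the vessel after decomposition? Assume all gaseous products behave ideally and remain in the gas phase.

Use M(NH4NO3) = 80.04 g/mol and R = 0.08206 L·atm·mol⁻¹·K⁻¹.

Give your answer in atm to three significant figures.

n(NH4NO3) = 6.82 / 80.04 = 0.08521 mol
n(gas produced) = (3/1) × 0.08521 = 0.2556 mol
P = nRT/V = 0.2556 × 0.08206 × 523 / 3.21 = 3.417 atm

3.42 atm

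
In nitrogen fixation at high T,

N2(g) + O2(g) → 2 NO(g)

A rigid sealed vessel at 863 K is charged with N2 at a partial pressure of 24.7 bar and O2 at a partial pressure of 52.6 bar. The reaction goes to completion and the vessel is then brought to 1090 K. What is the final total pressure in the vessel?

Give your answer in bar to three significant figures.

With V and T fixed, P_i ∝ n_i, so the mole ratios apply directly to partial pressures at 863 K.
P(O2) required for 24.7 bar of N2 = (1/1) × 24.7 = 24.70 bar; available 52.6 bar, so N2 is limiting.
P(O2) remaining = 52.6 − (1/1) × 24.7 = 27.90 bar
P(gaseous products) = (2)/1 × 24.7 = 49.40 bar
P_total at 863 K = 27.90 + 49.40 = 77.30 bar
Scaling to 1090 K: P = 77.30 × 1090/863 = 97.63 bar

97.6 bar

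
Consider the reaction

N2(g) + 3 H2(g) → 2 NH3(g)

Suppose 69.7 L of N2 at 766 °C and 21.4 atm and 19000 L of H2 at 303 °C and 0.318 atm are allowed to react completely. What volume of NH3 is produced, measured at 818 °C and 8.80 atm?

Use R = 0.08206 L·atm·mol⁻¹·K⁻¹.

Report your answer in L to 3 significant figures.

356 L

n(N2) = PV/RT = (21.4 × 69.7) / (0.08206 × 1039.15) = 17.49 mol
n(H2) = PV/RT = (0.318 × 19000) / (0.08206 × 576.15) = 127.8 mol
For 17.49 mol N2, stoichiometry requires (3/1) × 17.49 = 52.47 mol H2; 127.8 mol is available, so N2 is limiting.
n(NH3) = (2/1) × 17.49 = 34.98 mol
V(NH3) = nRT/P = 34.98 × 0.08206 × 1091.15 / 8.80 = 355.9 L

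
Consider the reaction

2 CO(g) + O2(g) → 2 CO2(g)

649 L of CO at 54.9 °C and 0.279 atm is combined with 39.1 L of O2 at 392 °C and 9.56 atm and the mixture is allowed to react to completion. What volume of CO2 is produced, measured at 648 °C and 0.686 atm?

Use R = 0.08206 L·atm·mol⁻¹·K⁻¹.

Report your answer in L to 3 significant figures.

n(CO) = PV/RT = (0.279 × 649) / (0.08206 × 328.05) = 6.726 mol
n(O2) = PV/RT = (9.56 × 39.1) / (0.08206 × 665.15) = 6.848 mol
For 6.726 mol CO, stoichiometry requires (1/2) × 6.726 = 3.363 mol O2; 6.848 mol is available, so CO is limiting.
n(CO2) = (2/2) × 6.726 = 6.726 mol
V(CO2) = nRT/P = 6.726 × 0.08206 × 921.15 / 0.686 = 741.1 L

741 L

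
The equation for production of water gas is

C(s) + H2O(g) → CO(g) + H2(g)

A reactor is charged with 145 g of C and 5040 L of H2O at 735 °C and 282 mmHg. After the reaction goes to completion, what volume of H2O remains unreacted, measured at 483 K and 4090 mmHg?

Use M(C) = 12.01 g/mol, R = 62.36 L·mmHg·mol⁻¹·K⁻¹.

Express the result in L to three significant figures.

n(C) = 145 / 12.01 = 12.07 mol
n(H2O) = PV/RT = (282 × 5040) / (62.36 × 1008.15) = 22.61 mol
For 12.07 mol C, stoichiometry requires (1/1) × 12.07 = 12.07 mol H2O; 22.61 mol is available, so C is limiting.
n(H2O) consumed = (1/1) × 12.07 = 12.07 mol; remaining = 22.61 − 12.07 = 10.54 mol
V(H2O) = nRT/P = 10.54 × 62.36 × 483 / 4090 = 77.62 L

77.6 L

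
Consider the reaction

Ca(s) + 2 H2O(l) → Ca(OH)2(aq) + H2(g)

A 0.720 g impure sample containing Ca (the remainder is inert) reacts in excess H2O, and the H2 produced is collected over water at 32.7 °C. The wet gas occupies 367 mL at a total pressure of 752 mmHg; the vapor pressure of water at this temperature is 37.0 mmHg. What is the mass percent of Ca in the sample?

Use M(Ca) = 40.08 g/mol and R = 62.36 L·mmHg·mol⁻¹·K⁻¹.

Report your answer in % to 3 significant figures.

76.6 %

P(H2) = 752 − 37.0 = 715.0 mmHg
n(H2) = PV/RT = (715.0 × 0.3670) / (62.36 × 305.85) = 0.01376 mol
n(Ca) = (1/1) × 0.01376 = 0.01376 mol
m(Ca) = 0.01376 × 40.08 = 0.5515 g
%Ca = 0.5515 / 0.720 × 100 = 76.60%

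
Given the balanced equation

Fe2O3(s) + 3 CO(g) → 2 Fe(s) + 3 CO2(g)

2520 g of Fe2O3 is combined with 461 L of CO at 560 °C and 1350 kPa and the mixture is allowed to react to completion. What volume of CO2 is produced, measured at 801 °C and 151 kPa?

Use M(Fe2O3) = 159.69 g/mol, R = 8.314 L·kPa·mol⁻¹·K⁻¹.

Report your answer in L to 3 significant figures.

2800 L

n(Fe2O3) = 2520 / 159.69 = 15.78 mol
n(CO) = PV/RT = (1350 × 461) / (8.314 × 833.15) = 89.85 mol
For 15.78 mol Fe2O3, stoichiometry requires (3/1) × 15.78 = 47.34 mol CO; 89.85 mol is available, so Fe2O3 is limiting.
n(CO2) = (3/1) × 15.78 = 47.34 mol
V(CO2) = nRT/P = 47.34 × 8.314 × 1074.15 / 151 = 2800 L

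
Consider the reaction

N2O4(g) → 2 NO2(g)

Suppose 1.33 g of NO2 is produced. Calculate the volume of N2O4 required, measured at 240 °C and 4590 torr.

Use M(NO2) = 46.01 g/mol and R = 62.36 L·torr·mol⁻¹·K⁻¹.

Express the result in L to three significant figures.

0.101 L

n(NO2) = 1.330 / 46.01 = 0.02891 mol
n(N2O4) = (1/2) × 0.02891 = 0.01446 mol
V = nRT/P = 0.01446 × 62.36 × 513.15 / 4590 = 0.1008 L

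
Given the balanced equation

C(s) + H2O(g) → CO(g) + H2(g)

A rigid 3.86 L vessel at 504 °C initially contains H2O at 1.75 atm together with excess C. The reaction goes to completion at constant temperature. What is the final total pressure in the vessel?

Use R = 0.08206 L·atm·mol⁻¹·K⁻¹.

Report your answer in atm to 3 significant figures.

3.50 atm

Since T and V are fixed, P_final/P_initial = n_final/n_initial = 2/1.
P_final = (2/1) × 1.75 = 3.500 atm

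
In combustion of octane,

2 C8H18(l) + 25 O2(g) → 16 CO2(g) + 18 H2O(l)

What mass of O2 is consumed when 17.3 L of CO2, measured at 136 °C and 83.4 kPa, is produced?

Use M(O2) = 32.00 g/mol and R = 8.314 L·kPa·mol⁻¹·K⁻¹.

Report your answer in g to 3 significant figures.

n(CO2) = PV/RT = (83.4 × 17.3) / (8.314 × 409.15) = 0.4242 mol
n(O2) = (25/16) × 0.4242 = 0.6628 mol
m(O2) = 0.6628 × 32.00 = 21.21 g

21.2 g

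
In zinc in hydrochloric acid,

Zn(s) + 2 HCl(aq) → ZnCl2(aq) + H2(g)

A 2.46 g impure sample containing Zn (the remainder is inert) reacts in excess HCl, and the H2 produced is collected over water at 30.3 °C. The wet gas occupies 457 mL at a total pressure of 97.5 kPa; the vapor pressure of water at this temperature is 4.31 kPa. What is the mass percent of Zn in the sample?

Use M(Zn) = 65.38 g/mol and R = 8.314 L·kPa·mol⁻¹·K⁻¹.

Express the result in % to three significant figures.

P(H2) = 97.5 − 4.31 = 93.19 kPa
n(H2) = PV/RT = (93.19 × 0.4570) / (8.314 × 303.45) = 0.01688 mol
n(Zn) = (1/1) × 0.01688 = 0.01688 mol
m(Zn) = 0.01688 × 65.38 = 1.104 g
%Zn = 1.104 / 2.46 × 100 = 44.88%

44.9 %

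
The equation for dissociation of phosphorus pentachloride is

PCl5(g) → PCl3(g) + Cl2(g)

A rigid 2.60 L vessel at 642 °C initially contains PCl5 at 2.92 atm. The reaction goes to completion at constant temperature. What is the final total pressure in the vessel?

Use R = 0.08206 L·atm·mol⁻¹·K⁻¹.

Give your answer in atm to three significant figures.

Rigid vessel, constant T ⇒ P scales with total gas moles (1 → 2).
P_final = (2/1) × 2.92 = 5.840 atm

5.84 atm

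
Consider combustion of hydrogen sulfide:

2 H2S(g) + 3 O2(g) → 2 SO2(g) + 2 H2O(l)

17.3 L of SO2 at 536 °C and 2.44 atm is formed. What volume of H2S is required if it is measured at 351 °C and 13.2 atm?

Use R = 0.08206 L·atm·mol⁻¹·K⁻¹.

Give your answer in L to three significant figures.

2.47 L

n(SO2) = PV/RT = (2.44 × 17.3) / (0.08206 × 809.15) = 0.6357 mol
n(H2S) = (2/2) × 0.6357 = 0.6357 mol
V = nRT/P = 0.6357 × 0.08206 × 624.15 / 13.2 = 2.467 L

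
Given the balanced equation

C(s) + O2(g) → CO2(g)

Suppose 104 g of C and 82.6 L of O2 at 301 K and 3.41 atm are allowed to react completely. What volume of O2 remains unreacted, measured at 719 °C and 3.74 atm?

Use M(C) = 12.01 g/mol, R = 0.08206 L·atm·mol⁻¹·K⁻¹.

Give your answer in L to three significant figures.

59.7 L

n(C) = 104 / 12.01 = 8.659 mol
n(O2) = PV/RT = (3.41 × 82.6) / (0.08206 × 301) = 11.40 mol
For 8.659 mol C, stoichiometry requires (1/1) × 8.659 = 8.659 mol O2; 11.40 mol is available, so C is limiting.
n(O2) consumed = (1/1) × 8.659 = 8.659 mol; remaining = 11.40 − 8.659 = 2.741 mol
V(O2) = nRT/P = 2.741 × 0.08206 × 992.15 / 3.74 = 59.67 L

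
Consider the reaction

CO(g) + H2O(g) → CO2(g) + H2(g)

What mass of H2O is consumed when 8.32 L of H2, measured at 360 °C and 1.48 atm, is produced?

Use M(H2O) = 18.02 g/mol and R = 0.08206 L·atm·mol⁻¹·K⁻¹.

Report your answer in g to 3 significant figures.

4.27 g

n(H2) = PV/RT = (1.48 × 8.32) / (0.08206 × 633.15) = 0.2370 mol
n(H2O) = (1/1) × 0.2370 = 0.2370 mol
m(H2O) = 0.2370 × 18.02 = 4.271 g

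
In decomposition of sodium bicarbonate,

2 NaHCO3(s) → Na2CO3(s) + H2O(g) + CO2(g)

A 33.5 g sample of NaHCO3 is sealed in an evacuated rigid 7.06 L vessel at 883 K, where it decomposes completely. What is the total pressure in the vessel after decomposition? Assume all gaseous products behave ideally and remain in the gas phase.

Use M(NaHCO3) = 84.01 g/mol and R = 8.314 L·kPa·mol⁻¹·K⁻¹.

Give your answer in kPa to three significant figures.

415 kPa

n(NaHCO3) = 33.5 / 84.01 = 0.3988 mol
n(gas produced) = (2/2) × 0.3988 = 0.3988 mol
P = nRT/V = 0.3988 × 8.314 × 883 / 7.06 = 414.7 kPa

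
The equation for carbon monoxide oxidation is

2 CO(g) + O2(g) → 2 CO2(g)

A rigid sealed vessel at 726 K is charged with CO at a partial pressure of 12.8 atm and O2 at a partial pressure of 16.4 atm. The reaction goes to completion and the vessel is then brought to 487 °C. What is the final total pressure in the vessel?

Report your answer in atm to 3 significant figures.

At constant V, partial pressures at 726 K are proportional to moles, so apply stoichiometry directly to pressures.
P(O2) required for 12.8 atm of CO = (1/2) × 12.8 = 6.400 atm; available 16.4 atm, so CO is limiting.
P(O2) remaining = 16.4 − (1/2) × 12.8 = 10.00 atm
P(gaseous products) = (2)/2 × 12.8 = 12.80 atm
P_total at 726 K = 10.00 + 12.80 = 22.80 atm
Scaling to 487 °C: P = 22.80 × 760.15/726 = 23.87 atm

23.9 atm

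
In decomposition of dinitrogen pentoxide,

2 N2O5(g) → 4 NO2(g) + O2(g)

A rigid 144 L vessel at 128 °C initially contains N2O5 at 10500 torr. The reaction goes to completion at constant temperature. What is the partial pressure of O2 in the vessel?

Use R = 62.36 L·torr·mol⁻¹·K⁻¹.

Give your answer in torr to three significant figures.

n(N2O5)₀ = PV/RT = (10500 × 144) / (62.36 × 401.15) = 60.44 mol
n(O2) = (1/2) × 60.44 = 30.22 mol
P(O2) = nRT/V = 30.22 × 62.36 × 401.15 / 144 = 5250 torr

5250 torr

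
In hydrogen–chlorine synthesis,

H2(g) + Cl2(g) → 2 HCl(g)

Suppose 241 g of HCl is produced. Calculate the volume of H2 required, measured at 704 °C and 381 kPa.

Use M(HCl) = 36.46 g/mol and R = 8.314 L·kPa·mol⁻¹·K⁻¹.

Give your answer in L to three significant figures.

n(HCl) = 241.0 / 36.46 = 6.610 mol
n(H2) = (1/2) × 6.610 = 3.305 mol
V = nRT/P = 3.305 × 8.314 × 977.15 / 381 = 70.47 L

70.5 L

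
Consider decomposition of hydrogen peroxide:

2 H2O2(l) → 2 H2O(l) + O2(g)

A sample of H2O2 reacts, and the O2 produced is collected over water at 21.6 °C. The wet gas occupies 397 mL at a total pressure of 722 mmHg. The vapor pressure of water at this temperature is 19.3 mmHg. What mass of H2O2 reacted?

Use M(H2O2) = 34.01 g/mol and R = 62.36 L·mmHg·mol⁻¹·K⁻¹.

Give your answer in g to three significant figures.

P(O2) = 722 − 19.3 = 702.7 mmHg
n(O2) = PV/RT = (702.7 × 0.3970) / (62.36 × 294.75) = 0.01518 mol
n(H2O2) = (2/1) × 0.01518 = 0.03036 mol
m(H2O2) = 0.03036 × 34.01 = 1.033 g

1.03 g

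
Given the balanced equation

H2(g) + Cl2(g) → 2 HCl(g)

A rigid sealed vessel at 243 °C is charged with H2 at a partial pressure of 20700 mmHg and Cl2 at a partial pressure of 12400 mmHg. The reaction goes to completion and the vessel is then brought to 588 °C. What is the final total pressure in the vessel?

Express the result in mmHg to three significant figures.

At constant V, partial pressures at 243 °C are proportional to moles, so apply stoichiometry directly to pressures.
P(Cl2) required for 20700 mmHg of H2 = (1/1) × 20700 = 20700 mmHg; available 12400 mmHg, so Cl2 is limiting.
P(H2) remaining = 20700 − (1/1) × 12400 = 8300 mmHg
P(gaseous products) = (2)/1 × 12400 = 24800 mmHg
P_total at 243 °C = 8300 + 24800 = 33100 mmHg
Scaling to 588 °C: P = 33100 × 861.15/516.15 = 55220 mmHg

55200 mmHg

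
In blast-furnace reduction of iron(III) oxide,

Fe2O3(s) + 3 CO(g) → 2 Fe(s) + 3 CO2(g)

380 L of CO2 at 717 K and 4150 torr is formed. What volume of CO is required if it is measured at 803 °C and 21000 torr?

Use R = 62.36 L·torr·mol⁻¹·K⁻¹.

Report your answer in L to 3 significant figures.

n(CO2) = PV/RT = (4150 × 380) / (62.36 × 717) = 35.27 mol
n(CO) = (3/3) × 35.27 = 35.27 mol
V = nRT/P = 35.27 × 62.36 × 1076.15 / 21000 = 112.7 L

113 L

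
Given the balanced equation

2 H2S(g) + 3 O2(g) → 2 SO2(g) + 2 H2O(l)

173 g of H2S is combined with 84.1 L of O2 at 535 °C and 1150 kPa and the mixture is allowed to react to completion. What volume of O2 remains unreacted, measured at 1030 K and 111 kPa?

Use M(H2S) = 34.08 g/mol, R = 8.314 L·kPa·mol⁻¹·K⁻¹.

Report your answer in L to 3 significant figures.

n(H2S) = 173 / 34.08 = 5.076 mol
n(O2) = PV/RT = (1150 × 84.1) / (8.314 × 808.15) = 14.39 mol
For 5.076 mol H2S, stoichiometry requires (3/2) × 5.076 = 7.614 mol O2; 14.39 mol is available, so H2S is limiting.
n(O2) consumed = (3/2) × 5.076 = 7.614 mol; remaining = 14.39 − 7.614 = 6.776 mol
V(O2) = nRT/P = 6.776 × 8.314 × 1030 / 111 = 522.8 L

523 L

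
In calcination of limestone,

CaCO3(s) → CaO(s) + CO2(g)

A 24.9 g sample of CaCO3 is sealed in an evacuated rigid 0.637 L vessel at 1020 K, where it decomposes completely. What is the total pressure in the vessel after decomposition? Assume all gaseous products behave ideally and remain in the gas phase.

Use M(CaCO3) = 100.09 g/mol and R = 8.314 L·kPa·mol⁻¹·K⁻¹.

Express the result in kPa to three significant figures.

n(CaCO3) = 24.9 / 100.09 = 0.2488 mol
n(gas produced) = (1/1) × 0.2488 = 0.2488 mol
P = nRT/V = 0.2488 × 8.314 × 1020 / 0.637 = 3312 kPa

3310 kPa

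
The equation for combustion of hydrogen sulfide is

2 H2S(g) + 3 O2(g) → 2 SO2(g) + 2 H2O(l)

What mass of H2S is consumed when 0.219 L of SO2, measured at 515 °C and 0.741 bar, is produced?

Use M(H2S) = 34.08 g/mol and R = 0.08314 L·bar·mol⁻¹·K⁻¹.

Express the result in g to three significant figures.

0.0844 g

n(SO2) = PV/RT = (0.741 × 0.219) / (0.08314 × 788.15) = 0.002477 mol
n(H2S) = (2/2) × 0.002477 = 0.002477 mol
m(H2S) = 0.002477 × 34.08 = 0.08442 g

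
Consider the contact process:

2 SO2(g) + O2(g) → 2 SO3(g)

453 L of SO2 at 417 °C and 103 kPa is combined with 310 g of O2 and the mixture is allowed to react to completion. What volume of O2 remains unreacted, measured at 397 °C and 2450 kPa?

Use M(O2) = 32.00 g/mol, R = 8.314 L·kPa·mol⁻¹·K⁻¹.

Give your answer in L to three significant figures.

n(SO2) = PV/RT = (103 × 453) / (8.314 × 690.15) = 8.132 mol
n(O2) = 310 / 32.00 = 9.688 mol
For 8.132 mol SO2, stoichiometry requires (1/2) × 8.132 = 4.066 mol O2; 9.688 mol is available, so SO2 is limiting.
n(O2) consumed = (1/2) × 8.132 = 4.066 mol; remaining = 9.688 − 4.066 = 5.622 mol
V(O2) = nRT/P = 5.622 × 8.314 × 670.15 / 2450 = 12.79 L

12.8 L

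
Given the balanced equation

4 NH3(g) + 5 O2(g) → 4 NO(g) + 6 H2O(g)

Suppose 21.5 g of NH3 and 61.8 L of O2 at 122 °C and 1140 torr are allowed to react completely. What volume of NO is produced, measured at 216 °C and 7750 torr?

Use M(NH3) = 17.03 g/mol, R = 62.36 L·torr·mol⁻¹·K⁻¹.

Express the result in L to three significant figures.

n(NH3) = 21.5 / 17.03 = 1.262 mol
n(O2) = PV/RT = (1140 × 61.8) / (62.36 × 395.15) = 2.859 mol
For 1.262 mol NH3, stoichiometry requires (5/4) × 1.262 = 1.578 mol O2; 2.859 mol is available, so NH3 is limiting.
n(NO) = (4/4) × 1.262 = 1.262 mol
V(NO) = nRT/P = 1.262 × 62.36 × 489.15 / 7750 = 4.967 L

4.97 L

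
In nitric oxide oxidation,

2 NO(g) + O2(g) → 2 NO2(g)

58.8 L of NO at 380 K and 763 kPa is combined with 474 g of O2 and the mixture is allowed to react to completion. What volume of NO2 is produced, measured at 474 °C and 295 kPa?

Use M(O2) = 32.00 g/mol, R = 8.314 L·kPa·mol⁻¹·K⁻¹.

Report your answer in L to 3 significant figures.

299 L

n(NO) = PV/RT = (763 × 58.8) / (8.314 × 380) = 14.20 mol
n(O2) = 474 / 32.00 = 14.81 mol
For 14.20 mol NO, stoichiometry requires (1/2) × 14.20 = 7.100 mol O2; 14.81 mol is available, so NO is limiting.
n(NO2) = (2/2) × 14.20 = 14.20 mol
V(NO2) = nRT/P = 14.20 × 8.314 × 747.15 / 295 = 299.0 L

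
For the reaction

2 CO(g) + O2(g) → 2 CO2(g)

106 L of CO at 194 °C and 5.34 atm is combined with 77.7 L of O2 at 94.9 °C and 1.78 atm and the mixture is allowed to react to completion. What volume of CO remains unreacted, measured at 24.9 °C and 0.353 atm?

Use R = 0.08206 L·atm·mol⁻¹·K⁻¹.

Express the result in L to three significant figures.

n(CO) = PV/RT = (5.34 × 106) / (0.08206 × 467.15) = 14.77 mol
n(O2) = PV/RT = (1.78 × 77.7) / (0.08206 × 368.05) = 4.579 mol
For 14.77 mol CO, stoichiometry requires (1/2) × 14.77 = 7.385 mol O2; 4.579 mol is available, so O2 is limiting.
n(CO) consumed = (2/1) × 4.579 = 9.158 mol; remaining = 14.77 − 9.158 = 5.612 mol
V(CO) = nRT/P = 5.612 × 0.08206 × 298.05 / 0.353 = 388.8 L

389 L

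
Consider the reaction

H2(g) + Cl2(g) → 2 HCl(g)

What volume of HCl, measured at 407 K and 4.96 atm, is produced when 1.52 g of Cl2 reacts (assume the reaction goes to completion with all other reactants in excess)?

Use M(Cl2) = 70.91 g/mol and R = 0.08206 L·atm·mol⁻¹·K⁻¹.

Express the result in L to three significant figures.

n(Cl2) = 1.520 / 70.91 = 0.02144 mol
n(HCl) = (2/1) × 0.02144 = 0.04288 mol
V = nRT/P = 0.04288 × 0.08206 × 407 / 4.96 = 0.2887 L

0.289 L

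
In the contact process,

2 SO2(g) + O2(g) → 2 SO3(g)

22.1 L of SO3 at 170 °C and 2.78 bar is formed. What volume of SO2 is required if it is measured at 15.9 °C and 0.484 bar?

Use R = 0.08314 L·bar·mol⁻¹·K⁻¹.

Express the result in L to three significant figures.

82.8 L

n(SO3) = PV/RT = (2.78 × 22.1) / (0.08314 × 443.15) = 1.668 mol
n(SO2) = (2/2) × 1.668 = 1.668 mol
V = nRT/P = 1.668 × 0.08314 × 289.05 / 0.484 = 82.82 L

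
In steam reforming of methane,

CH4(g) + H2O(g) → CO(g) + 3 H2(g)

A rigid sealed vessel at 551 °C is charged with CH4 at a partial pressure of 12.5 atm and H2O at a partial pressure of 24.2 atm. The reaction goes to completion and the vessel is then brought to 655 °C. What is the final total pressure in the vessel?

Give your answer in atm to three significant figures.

At constant V, partial pressures at 551 °C are proportional to moles, so apply stoichiometry directly to pressures.
P(H2O) required for 12.5 atm of CH4 = (1/1) × 12.5 = 12.50 atm; available 24.2 atm, so CH4 is limiting.
P(H2O) remaining = 24.2 − (1/1) × 12.5 = 11.70 atm
P(gaseous products) = (1+3)/1 × 12.5 = 50.00 atm
P_total at 551 °C = 11.70 + 50.00 = 61.70 atm
Scaling to 655 °C: P = 61.70 × 928.15/824.15 = 69.49 atm

69.5 atm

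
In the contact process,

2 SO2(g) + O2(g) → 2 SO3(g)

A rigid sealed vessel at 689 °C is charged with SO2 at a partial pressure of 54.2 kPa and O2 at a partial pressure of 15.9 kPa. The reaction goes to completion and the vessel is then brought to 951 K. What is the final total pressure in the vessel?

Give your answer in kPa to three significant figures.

At constant V, partial pressures at 689 °C are proportional to moles, so apply stoichiometry directly to pressures.
P(O2) required for 54.2 kPa of SO2 = (1/2) × 54.2 = 27.10 kPa; available 15.9 kPa, so O2 is limiting.
P(SO2) remaining = 54.2 − (2/1) × 15.9 = 22.40 kPa
P(gaseous products) = (2)/1 × 15.9 = 31.80 kPa
P_total at 689 °C = 22.40 + 31.80 = 54.20 kPa
Scaling to 951 K: P = 54.20 × 951/962.15 = 53.57 kPa

53.6 kPa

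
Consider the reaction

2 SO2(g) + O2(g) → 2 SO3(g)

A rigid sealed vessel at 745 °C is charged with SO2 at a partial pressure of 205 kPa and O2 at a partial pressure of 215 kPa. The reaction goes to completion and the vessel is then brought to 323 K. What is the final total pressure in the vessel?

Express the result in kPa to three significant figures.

Because the vessel is rigid and T is held at 745 °C, work the stoichiometry in partial pressures (P_i = n_iRT/V).
P(O2) required for 205 kPa of SO2 = (1/2) × 205 = 102.5 kPa; available 215 kPa, so SO2 is limiting.
P(O2) remaining = 215 − (1/2) × 205 = 112.5 kPa
P(gaseous products) = (2)/2 × 205 = 205.0 kPa
P_total at 745 °C = 112.5 + 205.0 = 317.5 kPa
Scaling to 323 K: P = 317.5 × 323/1018.15 = 100.7 kPa

101 kPa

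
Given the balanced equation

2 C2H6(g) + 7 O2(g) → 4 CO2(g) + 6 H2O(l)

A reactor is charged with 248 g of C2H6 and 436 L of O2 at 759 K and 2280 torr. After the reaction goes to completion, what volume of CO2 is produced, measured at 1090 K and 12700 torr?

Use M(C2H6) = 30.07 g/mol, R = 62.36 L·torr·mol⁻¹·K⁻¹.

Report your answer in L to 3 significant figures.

64.2 L

n(C2H6) = 248 / 30.07 = 8.247 mol
n(O2) = PV/RT = (2280 × 436) / (62.36 × 759) = 21.00 mol
For 8.247 mol C2H6, stoichiometry requires (7/2) × 8.247 = 28.86 mol O2; 21.00 mol is available, so O2 is limiting.
n(CO2) = (4/7) × 21.00 = 12.00 mol
V(CO2) = nRT/P = 12.00 × 62.36 × 1090 / 12700 = 64.23 L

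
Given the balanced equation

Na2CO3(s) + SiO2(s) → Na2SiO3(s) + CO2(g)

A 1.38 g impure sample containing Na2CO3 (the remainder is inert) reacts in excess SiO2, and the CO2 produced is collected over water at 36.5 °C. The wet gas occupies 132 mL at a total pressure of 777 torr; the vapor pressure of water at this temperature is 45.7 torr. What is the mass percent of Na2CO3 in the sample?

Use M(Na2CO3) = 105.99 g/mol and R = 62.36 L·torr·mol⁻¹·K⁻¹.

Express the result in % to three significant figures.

38.4 %

P(CO2) = 777 − 45.7 = 731.3 torr
n(CO2) = PV/RT = (731.3 × 0.1320) / (62.36 × 309.65) = 0.004999 mol
n(Na2CO3) = (1/1) × 0.004999 = 0.004999 mol
m(Na2CO3) = 0.004999 × 105.99 = 0.5298 g
%Na2CO3 = 0.5298 / 1.38 × 100 = 38.39%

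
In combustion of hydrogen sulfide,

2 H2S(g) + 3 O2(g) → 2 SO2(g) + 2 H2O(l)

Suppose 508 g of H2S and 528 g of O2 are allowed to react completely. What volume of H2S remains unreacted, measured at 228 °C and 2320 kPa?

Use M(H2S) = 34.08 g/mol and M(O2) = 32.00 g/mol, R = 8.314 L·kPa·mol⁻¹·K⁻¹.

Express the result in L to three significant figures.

7.02 L

n(H2S) = 508 / 34.08 = 14.91 mol
n(O2) = 528 / 32.00 = 16.50 mol
For 14.91 mol H2S, stoichiometry requires (3/2) × 14.91 = 22.37 mol O2; 16.50 mol is available, so O2 is limiting.
n(H2S) consumed = (2/3) × 16.50 = 11.00 mol; remaining = 14.91 − 11.00 = 3.910 mol
V(H2S) = nRT/P = 3.910 × 8.314 × 501.15 / 2320 = 7.022 L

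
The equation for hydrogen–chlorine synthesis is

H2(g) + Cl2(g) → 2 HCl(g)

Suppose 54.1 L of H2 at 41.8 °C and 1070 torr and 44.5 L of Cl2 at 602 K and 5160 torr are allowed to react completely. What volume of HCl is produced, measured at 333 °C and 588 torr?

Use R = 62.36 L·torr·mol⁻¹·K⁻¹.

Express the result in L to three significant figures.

379 L

n(H2) = PV/RT = (1070 × 54.1) / (62.36 × 314.95) = 2.947 mol
n(Cl2) = PV/RT = (5160 × 44.5) / (62.36 × 602) = 6.117 mol
For 2.947 mol H2, stoichiometry requires (1/1) × 2.947 = 2.947 mol Cl2; 6.117 mol is available, so H2 is limiting.
n(HCl) = (2/1) × 2.947 = 5.894 mol
V(HCl) = nRT/P = 5.894 × 62.36 × 606.15 / 588 = 378.9 L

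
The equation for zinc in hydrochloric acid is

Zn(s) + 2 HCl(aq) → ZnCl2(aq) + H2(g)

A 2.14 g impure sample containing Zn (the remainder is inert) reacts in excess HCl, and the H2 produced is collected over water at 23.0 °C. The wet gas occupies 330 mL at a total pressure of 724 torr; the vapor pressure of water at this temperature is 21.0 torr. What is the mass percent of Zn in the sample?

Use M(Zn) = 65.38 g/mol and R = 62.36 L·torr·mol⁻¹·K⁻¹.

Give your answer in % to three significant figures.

P(H2) = 724 − 21.0 = 703.0 torr
n(H2) = PV/RT = (703.0 × 0.3300) / (62.36 × 296.15) = 0.01256 mol
n(Zn) = (1/1) × 0.01256 = 0.01256 mol
m(Zn) = 0.01256 × 65.38 = 0.8212 g
%Zn = 0.8212 / 2.14 × 100 = 38.37%

38.4 %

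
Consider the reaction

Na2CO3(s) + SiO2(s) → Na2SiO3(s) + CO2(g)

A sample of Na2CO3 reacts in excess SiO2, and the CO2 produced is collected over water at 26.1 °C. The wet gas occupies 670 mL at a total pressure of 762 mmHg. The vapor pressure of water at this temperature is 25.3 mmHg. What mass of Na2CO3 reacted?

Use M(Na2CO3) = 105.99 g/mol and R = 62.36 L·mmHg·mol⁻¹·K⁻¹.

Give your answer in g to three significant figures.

P(CO2) = 762 − 25.3 = 736.7 mmHg
n(CO2) = PV/RT = (736.7 × 0.6700) / (62.36 × 299.25) = 0.02645 mol
n(Na2CO3) = (1/1) × 0.02645 = 0.02645 mol
m(Na2CO3) = 0.02645 × 105.99 = 2.803 g

2.80 g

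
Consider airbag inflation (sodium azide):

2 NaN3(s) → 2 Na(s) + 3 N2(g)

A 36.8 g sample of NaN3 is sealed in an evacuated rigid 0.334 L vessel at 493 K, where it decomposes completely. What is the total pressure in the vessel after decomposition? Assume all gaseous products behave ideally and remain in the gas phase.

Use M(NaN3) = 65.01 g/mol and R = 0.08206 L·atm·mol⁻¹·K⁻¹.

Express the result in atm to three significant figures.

n(NaN3) = 36.8 / 65.01 = 0.5661 mol
n(gas produced) = (3/2) × 0.5661 = 0.8492 mol
P = nRT/V = 0.8492 × 0.08206 × 493 / 0.334 = 102.9 atm

103 atm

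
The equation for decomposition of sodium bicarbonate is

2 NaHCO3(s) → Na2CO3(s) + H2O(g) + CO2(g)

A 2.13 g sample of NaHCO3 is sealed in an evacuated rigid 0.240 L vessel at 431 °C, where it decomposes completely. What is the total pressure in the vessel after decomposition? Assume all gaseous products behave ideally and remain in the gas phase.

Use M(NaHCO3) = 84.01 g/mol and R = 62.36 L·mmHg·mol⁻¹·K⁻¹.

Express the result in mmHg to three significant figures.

n(NaHCO3) = 2.13 / 84.01 = 0.02535 mol
n(gas produced) = (2/2) × 0.02535 = 0.02535 mol
P = nRT/V = 0.02535 × 62.36 × 704.15 / 0.240 = 4638 mmHg

4640 mmHg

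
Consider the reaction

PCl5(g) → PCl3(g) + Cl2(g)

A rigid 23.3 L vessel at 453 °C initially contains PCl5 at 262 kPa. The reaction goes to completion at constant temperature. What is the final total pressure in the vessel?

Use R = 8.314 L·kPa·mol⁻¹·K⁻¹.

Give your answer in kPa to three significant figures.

524 kPa

At constant T and V, P ∝ n(gas): 1 mol gas → 2 mol gas.
P_final = (2/1) × 262 = 524.0 kPa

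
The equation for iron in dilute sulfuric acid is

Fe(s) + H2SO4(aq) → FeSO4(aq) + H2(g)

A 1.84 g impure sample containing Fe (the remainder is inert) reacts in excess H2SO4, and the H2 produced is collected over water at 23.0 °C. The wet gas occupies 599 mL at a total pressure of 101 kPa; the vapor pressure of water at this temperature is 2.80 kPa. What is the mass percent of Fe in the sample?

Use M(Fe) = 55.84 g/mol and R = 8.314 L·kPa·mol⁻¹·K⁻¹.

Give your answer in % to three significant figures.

72.5 %

P(H2) = 101 − 2.80 = 98.20 kPa
n(H2) = PV/RT = (98.20 × 0.5990) / (8.314 × 296.15) = 0.02389 mol
n(Fe) = (1/1) × 0.02389 = 0.02389 mol
m(Fe) = 0.02389 × 55.84 = 1.334 g
%Fe = 1.334 / 1.84 × 100 = 72.50%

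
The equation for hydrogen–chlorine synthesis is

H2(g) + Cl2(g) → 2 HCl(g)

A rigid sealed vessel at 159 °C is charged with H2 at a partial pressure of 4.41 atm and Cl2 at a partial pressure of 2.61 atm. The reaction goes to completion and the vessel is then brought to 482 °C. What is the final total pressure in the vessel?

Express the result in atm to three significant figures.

12.3 atm

At constant V, partial pressures at 159 °C are proportional to moles, so apply stoichiometry directly to pressures.
P(Cl2) required for 4.41 atm of H2 = (1/1) × 4.41 = 4.410 atm; available 2.61 atm, so Cl2 is limiting.
P(H2) remaining = 4.41 − (1/1) × 2.61 = 1.800 atm
P(gaseous products) = (2)/1 × 2.61 = 5.220 atm
P_total at 159 °C = 1.800 + 5.220 = 7.020 atm
Scaling to 482 °C: P = 7.020 × 755.15/432.15 = 12.27 atm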